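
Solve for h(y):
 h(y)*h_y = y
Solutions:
 h(y) = -sqrt(C1 + y^2)
 h(y) = sqrt(C1 + y^2)


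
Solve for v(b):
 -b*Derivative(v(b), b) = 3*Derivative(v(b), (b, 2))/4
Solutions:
 v(b) = C1 + C2*erf(sqrt(6)*b/3)


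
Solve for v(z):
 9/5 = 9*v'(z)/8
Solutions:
 v(z) = C1 + 8*z/5


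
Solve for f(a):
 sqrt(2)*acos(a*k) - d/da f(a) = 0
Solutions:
 f(a) = C1 + sqrt(2)*Piecewise((a*acos(a*k) - sqrt(-a^2*k^2 + 1)/k, Ne(k, 0)), (pi*a/2, True))


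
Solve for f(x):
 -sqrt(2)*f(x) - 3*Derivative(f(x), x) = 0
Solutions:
 f(x) = C1*exp(-sqrt(2)*x/3)


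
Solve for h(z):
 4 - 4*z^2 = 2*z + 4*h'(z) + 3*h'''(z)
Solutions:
 h(z) = C1 + C2*sin(2*sqrt(3)*z/3) + C3*cos(2*sqrt(3)*z/3) - z^3/3 - z^2/4 + 5*z/2


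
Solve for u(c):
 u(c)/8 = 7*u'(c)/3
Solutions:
 u(c) = C1*exp(3*c/56)


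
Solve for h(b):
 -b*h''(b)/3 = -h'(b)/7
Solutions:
 h(b) = C1 + C2*b^(10/7)


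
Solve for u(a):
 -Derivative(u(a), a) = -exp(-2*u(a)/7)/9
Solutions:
 u(a) = 7*log(-sqrt(C1 + a)) - 7*log(21) + 7*log(14)/2
 u(a) = 7*log(C1 + a)/2 - 7*log(21) + 7*log(14)/2


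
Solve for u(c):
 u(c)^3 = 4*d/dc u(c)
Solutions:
 u(c) = -sqrt(2)*sqrt(-1/(C1 + c))
 u(c) = sqrt(2)*sqrt(-1/(C1 + c))


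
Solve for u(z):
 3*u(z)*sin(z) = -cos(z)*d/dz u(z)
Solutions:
 u(z) = C1*cos(z)^3


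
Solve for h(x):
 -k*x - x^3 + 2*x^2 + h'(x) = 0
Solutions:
 h(x) = C1 + k*x^2/2 + x^4/4 - 2*x^3/3


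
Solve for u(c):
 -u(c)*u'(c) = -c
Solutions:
 u(c) = -sqrt(C1 + c^2)
 u(c) = sqrt(C1 + c^2)


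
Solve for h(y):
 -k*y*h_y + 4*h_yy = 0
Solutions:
 h(y) = Piecewise((-sqrt(2)*sqrt(pi)*C1*erf(sqrt(2)*y*sqrt(-k)/4)/sqrt(-k) - C2, (k > 0) | (k < 0)), (-C1*y - C2, True))


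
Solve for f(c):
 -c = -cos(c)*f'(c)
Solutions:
 f(c) = C1 + Integral(c/cos(c), c)


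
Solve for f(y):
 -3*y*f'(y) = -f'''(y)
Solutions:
 f(y) = C1 + Integral(C2*airyai(3^(1/3)*y) + C3*airybi(3^(1/3)*y), y)


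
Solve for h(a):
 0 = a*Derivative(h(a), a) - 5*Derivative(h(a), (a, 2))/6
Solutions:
 h(a) = C1 + C2*erfi(sqrt(15)*a/5)


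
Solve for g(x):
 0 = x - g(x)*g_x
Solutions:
 g(x) = -sqrt(C1 + x^2)
 g(x) = sqrt(C1 + x^2)


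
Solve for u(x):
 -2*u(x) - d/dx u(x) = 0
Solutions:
 u(x) = C1*exp(-2*x)


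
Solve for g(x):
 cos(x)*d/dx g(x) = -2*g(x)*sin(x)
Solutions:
 g(x) = C1*cos(x)^2


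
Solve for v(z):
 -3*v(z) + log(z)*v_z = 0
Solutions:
 v(z) = C1*exp(3*li(z))


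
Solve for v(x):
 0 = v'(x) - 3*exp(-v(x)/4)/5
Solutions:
 v(x) = 4*log(C1 + 3*x/20)


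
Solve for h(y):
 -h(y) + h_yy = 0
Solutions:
 h(y) = C1*exp(-y) + C2*exp(y)


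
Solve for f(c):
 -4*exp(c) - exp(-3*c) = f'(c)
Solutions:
 f(c) = C1 - 4*exp(c) + exp(-3*c)/3


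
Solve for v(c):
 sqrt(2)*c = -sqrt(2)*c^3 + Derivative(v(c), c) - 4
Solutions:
 v(c) = C1 + sqrt(2)*c^4/4 + sqrt(2)*c^2/2 + 4*c


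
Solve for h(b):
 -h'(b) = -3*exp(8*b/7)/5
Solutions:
 h(b) = C1 + 21*exp(8*b/7)/40


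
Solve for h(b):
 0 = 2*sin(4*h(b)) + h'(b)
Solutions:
 h(b) = -acos((-C1 - exp(16*b))/(C1 - exp(16*b)))/4 + pi/2
 h(b) = acos((-C1 - exp(16*b))/(C1 - exp(16*b)))/4


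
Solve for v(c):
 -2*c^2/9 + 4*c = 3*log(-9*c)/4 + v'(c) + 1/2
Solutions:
 v(c) = C1 - 2*c^3/27 + 2*c^2 - 3*c*log(-c)/4 + c*(1 - 6*log(3))/4


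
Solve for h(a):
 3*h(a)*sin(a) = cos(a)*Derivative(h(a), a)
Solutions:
 h(a) = C1/cos(a)^3


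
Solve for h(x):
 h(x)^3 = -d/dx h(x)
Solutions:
 h(x) = -sqrt(2)*sqrt(-1/(C1 - x))/2
 h(x) = sqrt(2)*sqrt(-1/(C1 - x))/2


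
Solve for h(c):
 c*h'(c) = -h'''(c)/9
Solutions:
 h(c) = C1 + Integral(C2*airyai(-3^(2/3)*c) + C3*airybi(-3^(2/3)*c), c)


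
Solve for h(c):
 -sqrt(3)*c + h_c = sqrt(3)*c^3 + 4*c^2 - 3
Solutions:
 h(c) = C1 + sqrt(3)*c^4/4 + 4*c^3/3 + sqrt(3)*c^2/2 - 3*c


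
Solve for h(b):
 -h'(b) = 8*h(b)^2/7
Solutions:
 h(b) = 7/(C1 + 8*b)


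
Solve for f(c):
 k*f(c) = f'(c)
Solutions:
 f(c) = C1*exp(c*k)


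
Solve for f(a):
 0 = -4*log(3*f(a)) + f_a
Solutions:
 -Integral(1/(log(_y) + log(3)), (_y, f(a)))/4 = C1 - a


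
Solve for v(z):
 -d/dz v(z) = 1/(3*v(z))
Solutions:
 v(z) = -sqrt(C1 - 6*z)/3
 v(z) = sqrt(C1 - 6*z)/3


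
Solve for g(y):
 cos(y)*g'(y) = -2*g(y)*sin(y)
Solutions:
 g(y) = C1*cos(y)^2


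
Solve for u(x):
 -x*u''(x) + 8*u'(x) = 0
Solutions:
 u(x) = C1 + C2*x^9


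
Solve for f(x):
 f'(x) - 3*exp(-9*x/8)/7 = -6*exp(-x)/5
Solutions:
 f(x) = C1 + 6*exp(-x)/5 - 8*exp(-9*x/8)/21


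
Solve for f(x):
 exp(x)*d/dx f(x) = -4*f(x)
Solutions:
 f(x) = C1*exp(4*exp(-x))


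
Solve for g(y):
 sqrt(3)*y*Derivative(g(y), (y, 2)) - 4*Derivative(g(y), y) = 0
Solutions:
 g(y) = C1 + C2*y^(1 + 4*sqrt(3)/3)


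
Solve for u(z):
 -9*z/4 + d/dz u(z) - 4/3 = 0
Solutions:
 u(z) = C1 + 9*z^2/8 + 4*z/3


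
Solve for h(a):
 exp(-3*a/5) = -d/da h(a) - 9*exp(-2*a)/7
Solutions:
 h(a) = C1 + 9*exp(-2*a)/14 + 5*exp(-3*a/5)/3


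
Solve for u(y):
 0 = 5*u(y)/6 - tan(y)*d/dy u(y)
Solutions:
 u(y) = C1*sin(y)^(5/6)


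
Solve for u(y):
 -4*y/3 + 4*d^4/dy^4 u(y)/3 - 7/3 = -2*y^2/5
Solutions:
 u(y) = C1 + C2*y + C3*y^2 + C4*y^3 - y^6/1200 + y^5/120 + 7*y^4/96


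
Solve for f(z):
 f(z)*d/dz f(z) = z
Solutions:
 f(z) = -sqrt(C1 + z^2)
 f(z) = sqrt(C1 + z^2)


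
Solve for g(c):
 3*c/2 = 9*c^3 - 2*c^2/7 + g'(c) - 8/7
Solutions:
 g(c) = C1 - 9*c^4/4 + 2*c^3/21 + 3*c^2/4 + 8*c/7


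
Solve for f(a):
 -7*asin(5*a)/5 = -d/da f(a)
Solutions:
 f(a) = C1 + 7*a*asin(5*a)/5 + 7*sqrt(1 - 25*a^2)/25


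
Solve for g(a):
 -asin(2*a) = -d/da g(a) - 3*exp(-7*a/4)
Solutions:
 g(a) = C1 + a*asin(2*a) + sqrt(1 - 4*a^2)/2 + 12*exp(-7*a/4)/7


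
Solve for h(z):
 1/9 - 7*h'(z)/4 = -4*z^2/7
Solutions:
 h(z) = C1 + 16*z^3/147 + 4*z/63


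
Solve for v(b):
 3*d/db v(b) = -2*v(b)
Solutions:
 v(b) = C1*exp(-2*b/3)


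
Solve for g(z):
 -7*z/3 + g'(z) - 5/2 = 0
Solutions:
 g(z) = C1 + 7*z^2/6 + 5*z/2


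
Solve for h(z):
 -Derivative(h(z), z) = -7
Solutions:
 h(z) = C1 + 7*z


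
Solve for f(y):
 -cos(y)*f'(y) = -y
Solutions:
 f(y) = C1 + Integral(y/cos(y), y)


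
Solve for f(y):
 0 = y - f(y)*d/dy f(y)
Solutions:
 f(y) = -sqrt(C1 + y^2)
 f(y) = sqrt(C1 + y^2)


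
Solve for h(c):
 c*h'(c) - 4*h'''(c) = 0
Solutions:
 h(c) = C1 + Integral(C2*airyai(2^(1/3)*c/2) + C3*airybi(2^(1/3)*c/2), c)


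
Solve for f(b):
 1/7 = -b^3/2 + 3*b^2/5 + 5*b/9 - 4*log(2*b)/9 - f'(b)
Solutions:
 f(b) = C1 - b^4/8 + b^3/5 + 5*b^2/18 - 4*b*log(b)/9 - 4*b*log(2)/9 + 19*b/63


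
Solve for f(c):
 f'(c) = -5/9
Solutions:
 f(c) = C1 - 5*c/9


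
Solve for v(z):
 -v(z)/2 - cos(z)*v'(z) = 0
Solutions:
 v(z) = C1*(sin(z) - 1)^(1/4)/(sin(z) + 1)^(1/4)


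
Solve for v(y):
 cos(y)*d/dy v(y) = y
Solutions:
 v(y) = C1 + Integral(y/cos(y), y)


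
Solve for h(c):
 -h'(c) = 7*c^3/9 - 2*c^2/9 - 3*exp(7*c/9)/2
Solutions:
 h(c) = C1 - 7*c^4/36 + 2*c^3/27 + 27*exp(7*c/9)/14


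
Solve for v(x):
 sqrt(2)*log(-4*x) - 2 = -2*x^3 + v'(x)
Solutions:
 v(x) = C1 + x^4/2 + sqrt(2)*x*log(-x) + x*(-2 - sqrt(2) + 2*sqrt(2)*log(2))


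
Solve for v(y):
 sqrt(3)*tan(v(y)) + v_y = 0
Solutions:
 v(y) = pi - asin(C1*exp(-sqrt(3)*y))
 v(y) = asin(C1*exp(-sqrt(3)*y))


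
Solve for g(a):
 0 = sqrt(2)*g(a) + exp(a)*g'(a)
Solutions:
 g(a) = C1*exp(sqrt(2)*exp(-a))


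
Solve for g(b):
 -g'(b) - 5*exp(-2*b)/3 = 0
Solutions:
 g(b) = C1 + 5*exp(-2*b)/6


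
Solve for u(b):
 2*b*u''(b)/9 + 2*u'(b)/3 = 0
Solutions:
 u(b) = C1 + C2/b^2


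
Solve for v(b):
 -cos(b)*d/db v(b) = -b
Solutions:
 v(b) = C1 + Integral(b/cos(b), b)


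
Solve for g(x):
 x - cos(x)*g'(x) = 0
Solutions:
 g(x) = C1 + Integral(x/cos(x), x)


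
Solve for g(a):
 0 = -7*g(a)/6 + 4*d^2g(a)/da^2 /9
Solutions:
 g(a) = C1*exp(-sqrt(42)*a/4) + C2*exp(sqrt(42)*a/4)


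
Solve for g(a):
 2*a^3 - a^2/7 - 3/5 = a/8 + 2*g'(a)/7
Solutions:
 g(a) = C1 + 7*a^4/4 - a^3/6 - 7*a^2/32 - 21*a/10


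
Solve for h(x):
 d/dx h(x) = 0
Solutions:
 h(x) = C1


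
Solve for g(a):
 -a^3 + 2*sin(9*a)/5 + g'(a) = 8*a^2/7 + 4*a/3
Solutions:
 g(a) = C1 + a^4/4 + 8*a^3/21 + 2*a^2/3 + 2*cos(9*a)/45


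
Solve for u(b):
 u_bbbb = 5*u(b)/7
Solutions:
 u(b) = C1*exp(-5^(1/4)*7^(3/4)*b/7) + C2*exp(5^(1/4)*7^(3/4)*b/7) + C3*sin(5^(1/4)*7^(3/4)*b/7) + C4*cos(5^(1/4)*7^(3/4)*b/7)


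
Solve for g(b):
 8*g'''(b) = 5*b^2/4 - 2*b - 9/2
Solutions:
 g(b) = C1 + C2*b + C3*b^2 + b^5/384 - b^4/96 - 3*b^3/32


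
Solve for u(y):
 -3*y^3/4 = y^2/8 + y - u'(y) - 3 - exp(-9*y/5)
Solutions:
 u(y) = C1 + 3*y^4/16 + y^3/24 + y^2/2 - 3*y + 5*exp(-9*y/5)/9


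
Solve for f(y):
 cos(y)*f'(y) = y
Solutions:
 f(y) = C1 + Integral(y/cos(y), y)


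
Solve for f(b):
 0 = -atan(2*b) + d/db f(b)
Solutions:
 f(b) = C1 + b*atan(2*b) - log(4*b^2 + 1)/4


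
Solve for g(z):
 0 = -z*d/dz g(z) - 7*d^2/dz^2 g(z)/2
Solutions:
 g(z) = C1 + C2*erf(sqrt(7)*z/7)


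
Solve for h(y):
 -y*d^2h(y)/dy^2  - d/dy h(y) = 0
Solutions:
 h(y) = C1 + C2*log(y)


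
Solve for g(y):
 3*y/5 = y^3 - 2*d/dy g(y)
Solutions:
 g(y) = C1 + y^4/8 - 3*y^2/20


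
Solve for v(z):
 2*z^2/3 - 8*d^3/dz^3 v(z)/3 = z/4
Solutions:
 v(z) = C1 + C2*z + C3*z^2 + z^5/240 - z^4/256


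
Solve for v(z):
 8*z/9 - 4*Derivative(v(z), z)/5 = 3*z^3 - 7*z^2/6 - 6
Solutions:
 v(z) = C1 - 15*z^4/16 + 35*z^3/72 + 5*z^2/9 + 15*z/2


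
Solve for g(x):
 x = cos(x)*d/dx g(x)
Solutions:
 g(x) = C1 + Integral(x/cos(x), x)


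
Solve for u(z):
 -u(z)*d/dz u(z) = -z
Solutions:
 u(z) = -sqrt(C1 + z^2)
 u(z) = sqrt(C1 + z^2)


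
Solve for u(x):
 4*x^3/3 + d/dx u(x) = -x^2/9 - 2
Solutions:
 u(x) = C1 - x^4/3 - x^3/27 - 2*x


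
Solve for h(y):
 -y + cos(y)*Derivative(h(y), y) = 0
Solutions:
 h(y) = C1 + Integral(y/cos(y), y)


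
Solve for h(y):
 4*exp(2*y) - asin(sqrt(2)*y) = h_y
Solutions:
 h(y) = C1 - y*asin(sqrt(2)*y) - sqrt(2)*sqrt(1 - 2*y^2)/2 + 2*exp(2*y)


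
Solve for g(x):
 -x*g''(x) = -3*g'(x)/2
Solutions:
 g(x) = C1 + C2*x^(5/2)


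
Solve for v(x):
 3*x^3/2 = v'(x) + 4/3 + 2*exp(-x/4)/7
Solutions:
 v(x) = C1 + 3*x^4/8 - 4*x/3 + 8*exp(-x/4)/7


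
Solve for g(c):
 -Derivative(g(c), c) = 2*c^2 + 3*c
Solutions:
 g(c) = C1 - 2*c^3/3 - 3*c^2/2


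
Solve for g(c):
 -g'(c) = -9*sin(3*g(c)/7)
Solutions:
 -9*c + 7*log(cos(3*g(c)/7) - 1)/6 - 7*log(cos(3*g(c)/7) + 1)/6 = C1


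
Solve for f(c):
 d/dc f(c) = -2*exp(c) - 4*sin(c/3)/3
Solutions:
 f(c) = C1 - 2*exp(c) + 4*cos(c/3)


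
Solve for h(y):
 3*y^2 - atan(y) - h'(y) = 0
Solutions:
 h(y) = C1 + y^3 - y*atan(y) + log(y^2 + 1)/2


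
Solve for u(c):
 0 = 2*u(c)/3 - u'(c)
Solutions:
 u(c) = C1*exp(2*c/3)


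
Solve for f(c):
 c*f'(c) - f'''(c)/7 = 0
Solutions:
 f(c) = C1 + Integral(C2*airyai(7^(1/3)*c) + C3*airybi(7^(1/3)*c), c)


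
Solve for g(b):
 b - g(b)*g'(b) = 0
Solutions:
 g(b) = -sqrt(C1 + b^2)
 g(b) = sqrt(C1 + b^2)


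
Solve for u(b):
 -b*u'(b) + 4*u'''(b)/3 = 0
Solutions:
 u(b) = C1 + Integral(C2*airyai(6^(1/3)*b/2) + C3*airybi(6^(1/3)*b/2), b)


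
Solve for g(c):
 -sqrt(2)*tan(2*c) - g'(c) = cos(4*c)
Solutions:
 g(c) = C1 + sqrt(2)*log(cos(2*c))/2 - sin(4*c)/4


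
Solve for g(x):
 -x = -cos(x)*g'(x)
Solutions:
 g(x) = C1 + Integral(x/cos(x), x)


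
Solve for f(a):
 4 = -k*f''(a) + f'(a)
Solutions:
 f(a) = C1 + C2*exp(a/k) + 4*a


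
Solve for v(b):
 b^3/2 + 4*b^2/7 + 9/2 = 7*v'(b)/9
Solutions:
 v(b) = C1 + 9*b^4/56 + 12*b^3/49 + 81*b/14


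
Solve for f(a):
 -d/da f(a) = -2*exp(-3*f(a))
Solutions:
 f(a) = log(C1 + 6*a)/3
 f(a) = log((-3^(1/3) - 3^(5/6)*I)*(C1 + 2*a)^(1/3)/2)
 f(a) = log((-3^(1/3) + 3^(5/6)*I)*(C1 + 2*a)^(1/3)/2)


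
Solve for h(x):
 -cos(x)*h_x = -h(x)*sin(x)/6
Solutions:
 h(x) = C1/cos(x)^(1/6)


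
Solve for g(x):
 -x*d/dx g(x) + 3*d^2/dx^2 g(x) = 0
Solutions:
 g(x) = C1 + C2*erfi(sqrt(6)*x/6)


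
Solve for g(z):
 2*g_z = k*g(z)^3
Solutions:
 g(z) = -sqrt(-1/(C1 + k*z))
 g(z) = sqrt(-1/(C1 + k*z))


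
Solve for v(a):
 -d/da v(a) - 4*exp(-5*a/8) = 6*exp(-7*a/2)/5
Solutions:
 v(a) = C1 + 12*exp(-7*a/2)/35 + 32*exp(-5*a/8)/5


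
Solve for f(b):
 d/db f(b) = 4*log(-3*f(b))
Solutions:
 -Integral(1/(log(-_y) + log(3)), (_y, f(b)))/4 = C1 - b


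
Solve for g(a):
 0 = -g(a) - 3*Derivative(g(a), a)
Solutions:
 g(a) = C1*exp(-a/3)


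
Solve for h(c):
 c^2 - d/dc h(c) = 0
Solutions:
 h(c) = C1 + c^3/3


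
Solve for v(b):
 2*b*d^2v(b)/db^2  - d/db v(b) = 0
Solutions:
 v(b) = C1 + C2*b^(3/2)


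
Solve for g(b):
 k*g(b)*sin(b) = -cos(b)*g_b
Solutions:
 g(b) = C1*exp(k*log(cos(b)))


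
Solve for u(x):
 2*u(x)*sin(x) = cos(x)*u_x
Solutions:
 u(x) = C1/cos(x)^2


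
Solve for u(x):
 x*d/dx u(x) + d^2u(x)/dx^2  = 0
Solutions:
 u(x) = C1 + C2*erf(sqrt(2)*x/2)


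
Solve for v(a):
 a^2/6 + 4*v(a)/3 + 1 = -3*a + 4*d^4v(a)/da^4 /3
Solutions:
 v(a) = C1*exp(-a) + C2*exp(a) + C3*sin(a) + C4*cos(a) - a^2/8 - 9*a/4 - 3/4


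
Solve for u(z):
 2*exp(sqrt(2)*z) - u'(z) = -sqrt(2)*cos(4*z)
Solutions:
 u(z) = C1 + sqrt(2)*exp(sqrt(2)*z) + sqrt(2)*sin(4*z)/4


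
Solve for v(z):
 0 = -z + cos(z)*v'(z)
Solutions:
 v(z) = C1 + Integral(z/cos(z), z)


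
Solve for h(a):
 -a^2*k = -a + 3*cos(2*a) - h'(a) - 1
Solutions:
 h(a) = C1 + a^3*k/3 - a^2/2 - a + 3*sin(2*a)/2


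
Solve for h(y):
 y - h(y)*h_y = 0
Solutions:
 h(y) = -sqrt(C1 + y^2)
 h(y) = sqrt(C1 + y^2)


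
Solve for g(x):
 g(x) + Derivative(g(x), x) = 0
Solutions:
 g(x) = C1*exp(-x)


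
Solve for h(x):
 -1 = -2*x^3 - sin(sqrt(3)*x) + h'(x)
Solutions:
 h(x) = C1 + x^4/2 - x - sqrt(3)*cos(sqrt(3)*x)/3


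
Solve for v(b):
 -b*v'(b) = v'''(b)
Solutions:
 v(b) = C1 + Integral(C2*airyai(-b) + C3*airybi(-b), b)


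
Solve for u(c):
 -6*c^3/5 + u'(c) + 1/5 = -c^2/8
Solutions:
 u(c) = C1 + 3*c^4/10 - c^3/24 - c/5


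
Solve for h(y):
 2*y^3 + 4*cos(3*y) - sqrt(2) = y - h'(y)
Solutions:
 h(y) = C1 - y^4/2 + y^2/2 + sqrt(2)*y - 4*sin(3*y)/3


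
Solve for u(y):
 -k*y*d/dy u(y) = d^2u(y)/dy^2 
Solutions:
 u(y) = Piecewise((-sqrt(2)*sqrt(pi)*C1*erf(sqrt(2)*sqrt(k)*y/2)/(2*sqrt(k)) - C2, (k > 0) | (k < 0)), (-C1*y - C2, True))


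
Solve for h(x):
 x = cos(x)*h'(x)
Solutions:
 h(x) = C1 + Integral(x/cos(x), x)


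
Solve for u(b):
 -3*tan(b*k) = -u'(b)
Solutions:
 u(b) = C1 + 3*Piecewise((-log(cos(b*k))/k, Ne(k, 0)), (0, True))


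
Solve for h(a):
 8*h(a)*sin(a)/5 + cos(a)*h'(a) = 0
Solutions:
 h(a) = C1*cos(a)^(8/5)


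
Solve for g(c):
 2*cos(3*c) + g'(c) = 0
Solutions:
 g(c) = C1 - 2*sin(3*c)/3


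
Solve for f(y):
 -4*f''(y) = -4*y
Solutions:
 f(y) = C1 + C2*y + y^3/6


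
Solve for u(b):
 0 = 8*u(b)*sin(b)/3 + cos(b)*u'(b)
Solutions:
 u(b) = C1*cos(b)^(8/3)


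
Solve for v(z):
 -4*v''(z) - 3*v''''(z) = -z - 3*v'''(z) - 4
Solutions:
 v(z) = C1 + C2*z + z^3/24 + 19*z^2/32 + (C3*sin(sqrt(39)*z/6) + C4*cos(sqrt(39)*z/6))*exp(z/2)


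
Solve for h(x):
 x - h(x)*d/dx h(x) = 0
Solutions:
 h(x) = -sqrt(C1 + x^2)
 h(x) = sqrt(C1 + x^2)


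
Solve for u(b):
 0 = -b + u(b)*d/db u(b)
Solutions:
 u(b) = -sqrt(C1 + b^2)
 u(b) = sqrt(C1 + b^2)


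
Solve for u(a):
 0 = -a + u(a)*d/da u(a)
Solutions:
 u(a) = -sqrt(C1 + a^2)
 u(a) = sqrt(C1 + a^2)


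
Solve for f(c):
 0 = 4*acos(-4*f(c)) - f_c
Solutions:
 Integral(1/acos(-4*_y), (_y, f(c))) = C1 + 4*c


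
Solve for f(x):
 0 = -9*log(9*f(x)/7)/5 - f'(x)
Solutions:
 5*Integral(1/(log(_y) - log(7) + 2*log(3)), (_y, f(x)))/9 = C1 - x


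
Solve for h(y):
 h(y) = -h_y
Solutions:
 h(y) = C1*exp(-y)


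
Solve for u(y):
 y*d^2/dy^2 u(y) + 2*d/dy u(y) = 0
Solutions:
 u(y) = C1 + C2/y


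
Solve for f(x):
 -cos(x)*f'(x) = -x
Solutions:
 f(x) = C1 + Integral(x/cos(x), x)


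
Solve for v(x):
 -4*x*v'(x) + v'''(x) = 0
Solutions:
 v(x) = C1 + Integral(C2*airyai(2^(2/3)*x) + C3*airybi(2^(2/3)*x), x)


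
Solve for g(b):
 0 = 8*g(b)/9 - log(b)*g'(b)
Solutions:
 g(b) = C1*exp(8*li(b)/9)


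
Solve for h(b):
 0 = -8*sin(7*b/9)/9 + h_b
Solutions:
 h(b) = C1 - 8*cos(7*b/9)/7


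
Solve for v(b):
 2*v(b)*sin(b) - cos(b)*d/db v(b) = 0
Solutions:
 v(b) = C1/cos(b)^2


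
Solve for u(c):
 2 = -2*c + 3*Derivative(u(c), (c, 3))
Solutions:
 u(c) = C1 + C2*c + C3*c^2 + c^4/36 + c^3/9


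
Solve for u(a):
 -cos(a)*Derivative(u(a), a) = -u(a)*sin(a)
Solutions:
 u(a) = C1/cos(a)


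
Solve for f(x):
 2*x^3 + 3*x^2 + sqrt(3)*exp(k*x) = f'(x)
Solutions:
 f(x) = C1 + x^4/2 + x^3 + sqrt(3)*exp(k*x)/k


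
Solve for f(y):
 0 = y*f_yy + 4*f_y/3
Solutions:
 f(y) = C1 + C2/y^(1/3)


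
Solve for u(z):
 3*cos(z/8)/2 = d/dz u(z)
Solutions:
 u(z) = C1 + 12*sin(z/8)


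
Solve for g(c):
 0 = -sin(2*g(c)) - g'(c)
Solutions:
 g(c) = pi - acos((-C1 - exp(4*c))/(C1 - exp(4*c)))/2
 g(c) = acos((-C1 - exp(4*c))/(C1 - exp(4*c)))/2


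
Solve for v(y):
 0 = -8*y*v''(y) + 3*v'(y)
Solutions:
 v(y) = C1 + C2*y^(11/8)


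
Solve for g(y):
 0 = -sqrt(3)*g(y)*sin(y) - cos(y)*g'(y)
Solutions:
 g(y) = C1*cos(y)^(sqrt(3))


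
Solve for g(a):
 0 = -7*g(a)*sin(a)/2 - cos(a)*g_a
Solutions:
 g(a) = C1*cos(a)^(7/2)


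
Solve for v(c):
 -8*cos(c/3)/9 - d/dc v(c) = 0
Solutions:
 v(c) = C1 - 8*sin(c/3)/3


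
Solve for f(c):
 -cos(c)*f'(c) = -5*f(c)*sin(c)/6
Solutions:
 f(c) = C1/cos(c)^(5/6)


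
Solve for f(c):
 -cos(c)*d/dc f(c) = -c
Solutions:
 f(c) = C1 + Integral(c/cos(c), c)


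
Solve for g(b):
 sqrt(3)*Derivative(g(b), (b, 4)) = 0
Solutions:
 g(b) = C1 + C2*b + C3*b^2 + C4*b^3


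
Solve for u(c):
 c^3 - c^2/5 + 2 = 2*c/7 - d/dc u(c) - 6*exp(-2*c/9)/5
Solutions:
 u(c) = C1 - c^4/4 + c^3/15 + c^2/7 - 2*c + 27*exp(-2*c/9)/5


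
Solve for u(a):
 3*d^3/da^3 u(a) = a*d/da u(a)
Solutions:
 u(a) = C1 + Integral(C2*airyai(3^(2/3)*a/3) + C3*airybi(3^(2/3)*a/3), a)


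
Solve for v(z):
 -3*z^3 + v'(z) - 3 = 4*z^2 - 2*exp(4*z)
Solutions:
 v(z) = C1 + 3*z^4/4 + 4*z^3/3 + 3*z - exp(4*z)/2


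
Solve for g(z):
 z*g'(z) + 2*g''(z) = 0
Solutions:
 g(z) = C1 + C2*erf(z/2)


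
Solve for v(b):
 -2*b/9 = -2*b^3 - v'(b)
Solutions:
 v(b) = C1 - b^4/2 + b^2/9


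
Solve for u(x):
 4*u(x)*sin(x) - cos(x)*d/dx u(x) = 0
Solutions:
 u(x) = C1/cos(x)^4


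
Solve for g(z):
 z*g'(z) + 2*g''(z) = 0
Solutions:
 g(z) = C1 + C2*erf(z/2)


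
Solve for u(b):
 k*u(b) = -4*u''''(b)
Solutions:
 u(b) = C1*exp(-sqrt(2)*b*(-k)^(1/4)/2) + C2*exp(sqrt(2)*b*(-k)^(1/4)/2) + C3*exp(-sqrt(2)*I*b*(-k)^(1/4)/2) + C4*exp(sqrt(2)*I*b*(-k)^(1/4)/2)


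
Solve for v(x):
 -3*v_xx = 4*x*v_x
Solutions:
 v(x) = C1 + C2*erf(sqrt(6)*x/3)


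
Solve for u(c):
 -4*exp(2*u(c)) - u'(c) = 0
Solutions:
 u(c) = log(-sqrt(-1/(C1 - 4*c))) - log(2)/2
 u(c) = log(-1/(C1 - 4*c))/2 - log(2)/2


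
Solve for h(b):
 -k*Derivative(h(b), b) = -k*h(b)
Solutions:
 h(b) = C1*exp(b)


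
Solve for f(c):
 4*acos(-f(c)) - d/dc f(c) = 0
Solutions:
 Integral(1/acos(-_y), (_y, f(c))) = C1 + 4*c


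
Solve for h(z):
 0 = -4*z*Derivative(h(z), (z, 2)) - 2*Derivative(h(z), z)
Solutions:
 h(z) = C1 + C2*sqrt(z)


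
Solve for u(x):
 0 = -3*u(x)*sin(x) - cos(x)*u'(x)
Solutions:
 u(x) = C1*cos(x)^3


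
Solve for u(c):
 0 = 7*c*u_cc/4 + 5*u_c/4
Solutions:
 u(c) = C1 + C2*c^(2/7)


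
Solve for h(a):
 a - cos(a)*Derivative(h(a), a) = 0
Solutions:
 h(a) = C1 + Integral(a/cos(a), a)


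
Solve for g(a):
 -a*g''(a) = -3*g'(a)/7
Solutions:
 g(a) = C1 + C2*a^(10/7)


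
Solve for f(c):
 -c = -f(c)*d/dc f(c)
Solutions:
 f(c) = -sqrt(C1 + c^2)
 f(c) = sqrt(C1 + c^2)


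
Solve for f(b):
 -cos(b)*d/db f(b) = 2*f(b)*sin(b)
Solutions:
 f(b) = C1*cos(b)^2


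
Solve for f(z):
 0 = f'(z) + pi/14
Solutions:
 f(z) = C1 - pi*z/14


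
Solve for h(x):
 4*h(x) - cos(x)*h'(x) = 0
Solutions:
 h(x) = C1*(sin(x)^2 + 2*sin(x) + 1)/(sin(x)^2 - 2*sin(x) + 1)


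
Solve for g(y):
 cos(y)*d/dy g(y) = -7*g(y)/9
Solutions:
 g(y) = C1*(sin(y) - 1)^(7/18)/(sin(y) + 1)^(7/18)


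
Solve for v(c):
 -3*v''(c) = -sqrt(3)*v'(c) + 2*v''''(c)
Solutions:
 v(c) = C1 + C2*exp(2^(1/3)*3^(1/6)*c*(-3^(2/3)*(3 + sqrt(15))^(1/3) + 3*2^(1/3)/(3 + sqrt(15))^(1/3))/12)*sin(6^(1/3)*c*(6^(1/3)/(3 + sqrt(15))^(1/3) + (3 + sqrt(15))^(1/3))/4) + C3*exp(2^(1/3)*3^(1/6)*c*(-3^(2/3)*(3 + sqrt(15))^(1/3) + 3*2^(1/3)/(3 + sqrt(15))^(1/3))/12)*cos(6^(1/3)*c*(6^(1/3)/(3 + sqrt(15))^(1/3) + (3 + sqrt(15))^(1/3))/4) + C4*exp(-2^(1/3)*3^(1/6)*c*(-3^(2/3)*(3 + sqrt(15))^(1/3) + 3*2^(1/3)/(3 + sqrt(15))^(1/3))/6)


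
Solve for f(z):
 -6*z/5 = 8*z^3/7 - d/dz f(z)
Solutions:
 f(z) = C1 + 2*z^4/7 + 3*z^2/5


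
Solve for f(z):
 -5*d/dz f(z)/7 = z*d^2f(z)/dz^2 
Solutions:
 f(z) = C1 + C2*z^(2/7)


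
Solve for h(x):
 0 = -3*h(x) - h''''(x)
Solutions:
 h(x) = (C1*sin(sqrt(2)*3^(1/4)*x/2) + C2*cos(sqrt(2)*3^(1/4)*x/2))*exp(-sqrt(2)*3^(1/4)*x/2) + (C3*sin(sqrt(2)*3^(1/4)*x/2) + C4*cos(sqrt(2)*3^(1/4)*x/2))*exp(sqrt(2)*3^(1/4)*x/2)


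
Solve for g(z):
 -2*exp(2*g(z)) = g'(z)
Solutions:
 g(z) = log(-sqrt(-1/(C1 - 2*z))) - log(2)/2
 g(z) = log(-1/(C1 - 2*z))/2 - log(2)/2


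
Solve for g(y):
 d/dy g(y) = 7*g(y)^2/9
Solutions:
 g(y) = -9/(C1 + 7*y)


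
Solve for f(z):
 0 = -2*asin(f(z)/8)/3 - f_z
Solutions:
 Integral(1/asin(_y/8), (_y, f(z))) = C1 - 2*z/3


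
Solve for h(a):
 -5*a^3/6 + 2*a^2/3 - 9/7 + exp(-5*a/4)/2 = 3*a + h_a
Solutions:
 h(a) = C1 - 5*a^4/24 + 2*a^3/9 - 3*a^2/2 - 9*a/7 - 2*exp(-5*a/4)/5


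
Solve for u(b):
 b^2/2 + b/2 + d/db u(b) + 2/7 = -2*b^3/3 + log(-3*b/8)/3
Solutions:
 u(b) = C1 - b^4/6 - b^3/6 - b^2/4 + b*log(-b)/3 + b*(-log(2) - 13/21 + log(3)/3)


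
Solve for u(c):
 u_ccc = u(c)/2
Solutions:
 u(c) = C3*exp(2^(2/3)*c/2) + (C1*sin(2^(2/3)*sqrt(3)*c/4) + C2*cos(2^(2/3)*sqrt(3)*c/4))*exp(-2^(2/3)*c/4)


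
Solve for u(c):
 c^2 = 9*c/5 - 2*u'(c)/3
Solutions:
 u(c) = C1 - c^3/2 + 27*c^2/20


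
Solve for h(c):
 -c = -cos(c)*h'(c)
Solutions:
 h(c) = C1 + Integral(c/cos(c), c)


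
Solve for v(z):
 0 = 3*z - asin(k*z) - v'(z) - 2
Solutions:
 v(z) = C1 + 3*z^2/2 - 2*z - Piecewise((z*asin(k*z) + sqrt(-k^2*z^2 + 1)/k, Ne(k, 0)), (0, True))


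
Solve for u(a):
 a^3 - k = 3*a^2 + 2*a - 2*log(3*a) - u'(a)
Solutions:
 u(a) = C1 - a^4/4 + a^3 + a^2 + a*k - 2*a*log(a) - a*log(9) + 2*a


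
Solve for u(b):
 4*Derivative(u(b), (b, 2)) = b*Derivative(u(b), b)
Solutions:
 u(b) = C1 + C2*erfi(sqrt(2)*b/4)


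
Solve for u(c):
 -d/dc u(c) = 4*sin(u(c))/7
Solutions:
 4*c/7 + log(cos(u(c)) - 1)/2 - log(cos(u(c)) + 1)/2 = C1


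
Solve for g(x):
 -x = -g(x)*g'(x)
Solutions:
 g(x) = -sqrt(C1 + x^2)
 g(x) = sqrt(C1 + x^2)


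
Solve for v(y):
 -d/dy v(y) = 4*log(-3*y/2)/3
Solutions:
 v(y) = C1 - 4*y*log(-y)/3 + 4*y*(-log(3) + log(2) + 1)/3


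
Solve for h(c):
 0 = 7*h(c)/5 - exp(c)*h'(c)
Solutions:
 h(c) = C1*exp(-7*exp(-c)/5)


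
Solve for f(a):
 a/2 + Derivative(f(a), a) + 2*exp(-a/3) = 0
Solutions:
 f(a) = C1 - a^2/4 + 6*exp(-a/3)


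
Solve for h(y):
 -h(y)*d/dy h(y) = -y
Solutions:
 h(y) = -sqrt(C1 + y^2)
 h(y) = sqrt(C1 + y^2)


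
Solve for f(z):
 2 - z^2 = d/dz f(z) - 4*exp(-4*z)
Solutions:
 f(z) = C1 - z^3/3 + 2*z - exp(-4*z)


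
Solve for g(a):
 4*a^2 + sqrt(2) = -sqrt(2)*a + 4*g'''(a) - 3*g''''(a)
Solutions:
 g(a) = C1 + C2*a + C3*a^2 + C4*exp(4*a/3) + a^5/60 + a^4*(sqrt(2) + 6)/96 + a^3*(7*sqrt(2) + 18)/96


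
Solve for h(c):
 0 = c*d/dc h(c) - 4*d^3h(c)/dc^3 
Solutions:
 h(c) = C1 + Integral(C2*airyai(2^(1/3)*c/2) + C3*airybi(2^(1/3)*c/2), c)


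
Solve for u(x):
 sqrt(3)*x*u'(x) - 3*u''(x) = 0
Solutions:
 u(x) = C1 + C2*erfi(sqrt(2)*3^(3/4)*x/6)


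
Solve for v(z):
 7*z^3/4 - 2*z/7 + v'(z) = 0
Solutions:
 v(z) = C1 - 7*z^4/16 + z^2/7


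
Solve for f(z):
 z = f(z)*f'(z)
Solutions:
 f(z) = -sqrt(C1 + z^2)
 f(z) = sqrt(C1 + z^2)


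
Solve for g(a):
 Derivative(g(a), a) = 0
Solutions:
 g(a) = C1


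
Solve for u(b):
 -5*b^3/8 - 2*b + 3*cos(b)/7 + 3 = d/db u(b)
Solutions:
 u(b) = C1 - 5*b^4/32 - b^2 + 3*b + 3*sin(b)/7


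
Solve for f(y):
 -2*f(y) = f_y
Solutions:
 f(y) = C1*exp(-2*y)


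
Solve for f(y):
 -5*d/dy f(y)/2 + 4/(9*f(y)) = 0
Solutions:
 f(y) = -sqrt(C1 + 80*y)/15
 f(y) = sqrt(C1 + 80*y)/15


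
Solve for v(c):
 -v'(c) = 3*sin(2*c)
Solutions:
 v(c) = C1 + 3*cos(2*c)/2


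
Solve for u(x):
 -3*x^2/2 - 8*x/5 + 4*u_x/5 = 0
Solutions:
 u(x) = C1 + 5*x^3/8 + x^2


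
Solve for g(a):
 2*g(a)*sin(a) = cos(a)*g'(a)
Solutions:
 g(a) = C1/cos(a)^2


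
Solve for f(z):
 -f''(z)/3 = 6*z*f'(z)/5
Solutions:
 f(z) = C1 + C2*erf(3*sqrt(5)*z/5)


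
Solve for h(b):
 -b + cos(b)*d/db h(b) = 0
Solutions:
 h(b) = C1 + Integral(b/cos(b), b)


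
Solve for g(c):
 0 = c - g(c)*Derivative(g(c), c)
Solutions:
 g(c) = -sqrt(C1 + c^2)
 g(c) = sqrt(C1 + c^2)


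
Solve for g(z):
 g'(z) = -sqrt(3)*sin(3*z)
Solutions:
 g(z) = C1 + sqrt(3)*cos(3*z)/3


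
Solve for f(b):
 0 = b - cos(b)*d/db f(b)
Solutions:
 f(b) = C1 + Integral(b/cos(b), b)


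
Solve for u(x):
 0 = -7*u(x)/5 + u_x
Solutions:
 u(x) = C1*exp(7*x/5)


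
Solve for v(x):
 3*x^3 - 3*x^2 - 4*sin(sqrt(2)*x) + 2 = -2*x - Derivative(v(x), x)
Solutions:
 v(x) = C1 - 3*x^4/4 + x^3 - x^2 - 2*x - 2*sqrt(2)*cos(sqrt(2)*x)


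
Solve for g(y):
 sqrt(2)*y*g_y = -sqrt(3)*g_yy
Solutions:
 g(y) = C1 + C2*erf(6^(3/4)*y/6)


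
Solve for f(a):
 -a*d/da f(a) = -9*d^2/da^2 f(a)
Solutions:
 f(a) = C1 + C2*erfi(sqrt(2)*a/6)


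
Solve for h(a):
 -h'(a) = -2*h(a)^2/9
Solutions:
 h(a) = -9/(C1 + 2*a)


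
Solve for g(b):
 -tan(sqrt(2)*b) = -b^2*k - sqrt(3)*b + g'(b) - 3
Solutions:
 g(b) = C1 + b^3*k/3 + sqrt(3)*b^2/2 + 3*b + sqrt(2)*log(cos(sqrt(2)*b))/2


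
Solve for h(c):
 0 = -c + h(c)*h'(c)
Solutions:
 h(c) = -sqrt(C1 + c^2)
 h(c) = sqrt(C1 + c^2)


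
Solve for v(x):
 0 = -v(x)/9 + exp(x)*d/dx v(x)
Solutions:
 v(x) = C1*exp(-exp(-x)/9)


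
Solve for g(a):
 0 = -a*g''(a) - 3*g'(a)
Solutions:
 g(a) = C1 + C2/a^2


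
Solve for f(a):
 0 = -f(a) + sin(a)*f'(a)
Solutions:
 f(a) = C1*sqrt(cos(a) - 1)/sqrt(cos(a) + 1)


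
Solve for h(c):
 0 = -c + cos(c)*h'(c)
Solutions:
 h(c) = C1 + Integral(c/cos(c), c)


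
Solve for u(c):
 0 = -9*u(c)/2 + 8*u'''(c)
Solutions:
 u(c) = C3*exp(6^(2/3)*c/4) + (C1*sin(3*2^(2/3)*3^(1/6)*c/8) + C2*cos(3*2^(2/3)*3^(1/6)*c/8))*exp(-6^(2/3)*c/8)


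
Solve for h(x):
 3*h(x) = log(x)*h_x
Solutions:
 h(x) = C1*exp(3*li(x))


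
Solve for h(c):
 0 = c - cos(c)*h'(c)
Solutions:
 h(c) = C1 + Integral(c/cos(c), c)


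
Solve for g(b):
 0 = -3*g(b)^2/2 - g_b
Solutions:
 g(b) = 2/(C1 + 3*b)


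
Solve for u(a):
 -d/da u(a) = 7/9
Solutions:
 u(a) = C1 - 7*a/9


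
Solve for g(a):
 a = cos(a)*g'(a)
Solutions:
 g(a) = C1 + Integral(a/cos(a), a)


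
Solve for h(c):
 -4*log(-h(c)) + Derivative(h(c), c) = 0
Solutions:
 -li(-h(c)) = C1 + 4*c


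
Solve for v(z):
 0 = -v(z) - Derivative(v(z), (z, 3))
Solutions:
 v(z) = C3*exp(-z) + (C1*sin(sqrt(3)*z/2) + C2*cos(sqrt(3)*z/2))*exp(z/2)


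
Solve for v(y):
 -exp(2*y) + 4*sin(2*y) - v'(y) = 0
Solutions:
 v(y) = C1 - exp(2*y)/2 - 2*cos(2*y)


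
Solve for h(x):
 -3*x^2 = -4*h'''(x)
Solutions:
 h(x) = C1 + C2*x + C3*x^2 + x^5/80


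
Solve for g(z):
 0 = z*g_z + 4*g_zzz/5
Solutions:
 g(z) = C1 + Integral(C2*airyai(-10^(1/3)*z/2) + C3*airybi(-10^(1/3)*z/2), z)


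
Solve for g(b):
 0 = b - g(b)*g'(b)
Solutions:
 g(b) = -sqrt(C1 + b^2)
 g(b) = sqrt(C1 + b^2)


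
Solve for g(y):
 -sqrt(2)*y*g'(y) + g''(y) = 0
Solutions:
 g(y) = C1 + C2*erfi(2^(3/4)*y/2)


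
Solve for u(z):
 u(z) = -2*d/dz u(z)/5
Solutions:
 u(z) = C1*exp(-5*z/2)


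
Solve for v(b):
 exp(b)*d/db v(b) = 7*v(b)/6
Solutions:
 v(b) = C1*exp(-7*exp(-b)/6)


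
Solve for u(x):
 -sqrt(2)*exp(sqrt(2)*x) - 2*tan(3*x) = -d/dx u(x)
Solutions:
 u(x) = C1 + exp(sqrt(2)*x) - 2*log(cos(3*x))/3


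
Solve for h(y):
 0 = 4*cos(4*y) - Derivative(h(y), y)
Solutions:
 h(y) = C1 + sin(4*y)


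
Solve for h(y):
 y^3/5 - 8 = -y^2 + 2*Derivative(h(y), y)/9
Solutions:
 h(y) = C1 + 9*y^4/40 + 3*y^3/2 - 36*y


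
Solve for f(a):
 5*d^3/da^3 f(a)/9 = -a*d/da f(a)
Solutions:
 f(a) = C1 + Integral(C2*airyai(-15^(2/3)*a/5) + C3*airybi(-15^(2/3)*a/5), a)


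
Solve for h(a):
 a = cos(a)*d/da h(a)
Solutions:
 h(a) = C1 + Integral(a/cos(a), a)


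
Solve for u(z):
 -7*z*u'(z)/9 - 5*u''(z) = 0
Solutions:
 u(z) = C1 + C2*erf(sqrt(70)*z/30)


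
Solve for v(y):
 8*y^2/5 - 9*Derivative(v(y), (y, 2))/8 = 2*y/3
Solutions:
 v(y) = C1 + C2*y + 16*y^4/135 - 8*y^3/81


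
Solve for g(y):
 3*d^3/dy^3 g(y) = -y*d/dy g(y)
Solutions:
 g(y) = C1 + Integral(C2*airyai(-3^(2/3)*y/3) + C3*airybi(-3^(2/3)*y/3), y)


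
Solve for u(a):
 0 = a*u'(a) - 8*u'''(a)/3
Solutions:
 u(a) = C1 + Integral(C2*airyai(3^(1/3)*a/2) + C3*airybi(3^(1/3)*a/2), a)


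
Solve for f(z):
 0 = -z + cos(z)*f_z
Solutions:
 f(z) = C1 + Integral(z/cos(z), z)


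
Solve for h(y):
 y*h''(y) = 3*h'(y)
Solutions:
 h(y) = C1 + C2*y^4


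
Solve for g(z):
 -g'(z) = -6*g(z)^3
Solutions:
 g(z) = -sqrt(2)*sqrt(-1/(C1 + 6*z))/2
 g(z) = sqrt(2)*sqrt(-1/(C1 + 6*z))/2


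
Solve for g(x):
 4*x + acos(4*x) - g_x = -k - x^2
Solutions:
 g(x) = C1 + k*x + x^3/3 + 2*x^2 + x*acos(4*x) - sqrt(1 - 16*x^2)/4


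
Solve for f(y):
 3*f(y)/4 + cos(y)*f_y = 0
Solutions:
 f(y) = C1*(sin(y) - 1)^(3/8)/(sin(y) + 1)^(3/8)


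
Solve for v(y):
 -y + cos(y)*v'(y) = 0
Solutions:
 v(y) = C1 + Integral(y/cos(y), y)


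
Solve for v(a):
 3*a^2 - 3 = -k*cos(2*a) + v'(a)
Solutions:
 v(a) = C1 + a^3 - 3*a + k*sin(2*a)/2


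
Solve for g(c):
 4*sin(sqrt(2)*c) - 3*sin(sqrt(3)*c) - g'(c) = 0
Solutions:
 g(c) = C1 - 2*sqrt(2)*cos(sqrt(2)*c) + sqrt(3)*cos(sqrt(3)*c)


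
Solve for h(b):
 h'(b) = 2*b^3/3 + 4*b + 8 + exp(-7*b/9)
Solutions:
 h(b) = C1 + b^4/6 + 2*b^2 + 8*b - 9*exp(-7*b/9)/7


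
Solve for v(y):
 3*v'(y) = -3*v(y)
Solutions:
 v(y) = C1*exp(-y)


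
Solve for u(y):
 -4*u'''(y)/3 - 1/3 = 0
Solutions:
 u(y) = C1 + C2*y + C3*y^2 - y^3/24


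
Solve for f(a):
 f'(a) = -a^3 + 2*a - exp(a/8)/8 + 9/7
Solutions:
 f(a) = C1 - a^4/4 + a^2 + 9*a/7 - exp(a)^(1/8)


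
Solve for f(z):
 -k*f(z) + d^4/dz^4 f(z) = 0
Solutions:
 f(z) = C1*exp(-k^(1/4)*z) + C2*exp(k^(1/4)*z) + C3*exp(-I*k^(1/4)*z) + C4*exp(I*k^(1/4)*z)


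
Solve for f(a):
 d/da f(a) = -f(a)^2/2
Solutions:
 f(a) = 2/(C1 + a)


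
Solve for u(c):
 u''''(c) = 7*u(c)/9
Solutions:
 u(c) = C1*exp(-sqrt(3)*7^(1/4)*c/3) + C2*exp(sqrt(3)*7^(1/4)*c/3) + C3*sin(sqrt(3)*7^(1/4)*c/3) + C4*cos(sqrt(3)*7^(1/4)*c/3)


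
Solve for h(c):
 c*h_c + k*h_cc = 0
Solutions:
 h(c) = C1 + C2*sqrt(k)*erf(sqrt(2)*c*sqrt(1/k)/2)


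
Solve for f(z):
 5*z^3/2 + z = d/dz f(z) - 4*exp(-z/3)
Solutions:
 f(z) = C1 + 5*z^4/8 + z^2/2 - 12*exp(-z/3)


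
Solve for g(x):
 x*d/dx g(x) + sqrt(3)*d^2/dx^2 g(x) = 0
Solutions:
 g(x) = C1 + C2*erf(sqrt(2)*3^(3/4)*x/6)


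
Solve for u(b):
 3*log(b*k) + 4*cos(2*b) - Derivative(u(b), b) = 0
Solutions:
 u(b) = C1 + 3*b*log(b*k) - 3*b + 2*sin(2*b)


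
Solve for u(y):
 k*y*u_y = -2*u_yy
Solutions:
 u(y) = Piecewise((-sqrt(pi)*C1*erf(sqrt(k)*y/2)/sqrt(k) - C2, (k > 0) | (k < 0)), (-C1*y - C2, True))


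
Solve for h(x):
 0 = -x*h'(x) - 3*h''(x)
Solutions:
 h(x) = C1 + C2*erf(sqrt(6)*x/6)


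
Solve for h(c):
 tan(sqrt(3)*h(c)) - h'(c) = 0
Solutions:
 h(c) = sqrt(3)*(pi - asin(C1*exp(sqrt(3)*c)))/3
 h(c) = sqrt(3)*asin(C1*exp(sqrt(3)*c))/3


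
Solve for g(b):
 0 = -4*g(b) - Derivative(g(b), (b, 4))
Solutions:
 g(b) = (C1*sin(b) + C2*cos(b))*exp(-b) + (C3*sin(b) + C4*cos(b))*exp(b)


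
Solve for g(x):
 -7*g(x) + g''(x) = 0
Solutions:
 g(x) = C1*exp(-sqrt(7)*x) + C2*exp(sqrt(7)*x)


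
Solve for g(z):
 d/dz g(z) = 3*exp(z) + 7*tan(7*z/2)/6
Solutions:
 g(z) = C1 + 3*exp(z) - log(cos(7*z/2))/3


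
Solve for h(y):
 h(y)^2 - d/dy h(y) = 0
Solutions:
 h(y) = -1/(C1 + y)


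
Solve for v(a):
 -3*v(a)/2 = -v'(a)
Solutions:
 v(a) = C1*exp(3*a/2)


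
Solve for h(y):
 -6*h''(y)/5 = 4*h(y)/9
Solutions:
 h(y) = C1*sin(sqrt(30)*y/9) + C2*cos(sqrt(30)*y/9)


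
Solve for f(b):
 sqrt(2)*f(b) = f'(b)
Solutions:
 f(b) = C1*exp(sqrt(2)*b)


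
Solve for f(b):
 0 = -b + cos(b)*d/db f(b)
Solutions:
 f(b) = C1 + Integral(b/cos(b), b)


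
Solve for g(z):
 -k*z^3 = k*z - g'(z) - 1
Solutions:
 g(z) = C1 + k*z^4/4 + k*z^2/2 - z


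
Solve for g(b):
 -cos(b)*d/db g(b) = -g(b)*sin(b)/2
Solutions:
 g(b) = C1/sqrt(cos(b))


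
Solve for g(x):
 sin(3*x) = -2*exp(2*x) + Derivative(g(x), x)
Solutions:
 g(x) = C1 + exp(2*x) - cos(3*x)/3


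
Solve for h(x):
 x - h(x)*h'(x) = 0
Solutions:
 h(x) = -sqrt(C1 + x^2)
 h(x) = sqrt(C1 + x^2)


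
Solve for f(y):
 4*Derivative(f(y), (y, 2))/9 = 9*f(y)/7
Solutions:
 f(y) = C1*exp(-9*sqrt(7)*y/14) + C2*exp(9*sqrt(7)*y/14)


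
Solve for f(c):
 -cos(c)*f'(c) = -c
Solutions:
 f(c) = C1 + Integral(c/cos(c), c)


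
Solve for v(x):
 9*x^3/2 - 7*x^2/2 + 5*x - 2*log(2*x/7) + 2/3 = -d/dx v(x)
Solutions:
 v(x) = C1 - 9*x^4/8 + 7*x^3/6 - 5*x^2/2 + 2*x*log(x) - 2*x*log(7) - 8*x/3 + 2*x*log(2)


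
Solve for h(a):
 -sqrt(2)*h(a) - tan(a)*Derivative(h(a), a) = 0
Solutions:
 h(a) = C1/sin(a)^(sqrt(2))


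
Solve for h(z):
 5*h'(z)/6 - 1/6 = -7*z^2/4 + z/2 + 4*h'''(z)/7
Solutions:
 h(z) = C1 + C2*exp(-sqrt(210)*z/12) + C3*exp(sqrt(210)*z/12) - 7*z^3/10 + 3*z^2/10 - 67*z/25


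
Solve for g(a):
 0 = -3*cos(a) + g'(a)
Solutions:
 g(a) = C1 + 3*sin(a)


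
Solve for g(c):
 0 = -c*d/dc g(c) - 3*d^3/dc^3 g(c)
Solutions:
 g(c) = C1 + Integral(C2*airyai(-3^(2/3)*c/3) + C3*airybi(-3^(2/3)*c/3), c)


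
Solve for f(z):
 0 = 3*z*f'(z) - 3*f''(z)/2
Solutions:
 f(z) = C1 + C2*erfi(z)


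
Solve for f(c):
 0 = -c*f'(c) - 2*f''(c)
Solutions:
 f(c) = C1 + C2*erf(c/2)


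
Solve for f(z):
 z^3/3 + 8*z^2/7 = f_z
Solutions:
 f(z) = C1 + z^4/12 + 8*z^3/21


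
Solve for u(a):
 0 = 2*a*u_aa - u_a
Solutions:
 u(a) = C1 + C2*a^(3/2)


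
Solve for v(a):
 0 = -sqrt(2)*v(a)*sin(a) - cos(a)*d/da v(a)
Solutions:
 v(a) = C1*cos(a)^(sqrt(2))


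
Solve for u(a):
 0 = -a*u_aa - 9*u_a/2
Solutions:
 u(a) = C1 + C2/a^(7/2)


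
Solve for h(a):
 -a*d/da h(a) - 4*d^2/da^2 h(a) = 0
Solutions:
 h(a) = C1 + C2*erf(sqrt(2)*a/4)


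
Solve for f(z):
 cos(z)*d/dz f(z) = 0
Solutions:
 f(z) = C1


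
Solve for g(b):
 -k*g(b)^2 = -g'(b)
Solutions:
 g(b) = -1/(C1 + b*k)


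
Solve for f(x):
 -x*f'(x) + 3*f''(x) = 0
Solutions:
 f(x) = C1 + C2*erfi(sqrt(6)*x/6)


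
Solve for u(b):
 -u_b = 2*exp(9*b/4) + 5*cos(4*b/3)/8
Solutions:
 u(b) = C1 - 8*exp(9*b/4)/9 - 15*sin(4*b/3)/32


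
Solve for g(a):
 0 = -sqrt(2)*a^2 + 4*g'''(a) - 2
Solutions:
 g(a) = C1 + C2*a + C3*a^2 + sqrt(2)*a^5/240 + a^3/12


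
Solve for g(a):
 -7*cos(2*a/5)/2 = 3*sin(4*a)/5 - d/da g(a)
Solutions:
 g(a) = C1 + 35*sin(2*a/5)/4 - 3*cos(4*a)/20


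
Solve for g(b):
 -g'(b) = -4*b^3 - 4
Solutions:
 g(b) = C1 + b^4 + 4*b


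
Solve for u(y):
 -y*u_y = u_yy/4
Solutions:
 u(y) = C1 + C2*erf(sqrt(2)*y)


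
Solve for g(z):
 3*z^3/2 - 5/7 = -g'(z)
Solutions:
 g(z) = C1 - 3*z^4/8 + 5*z/7


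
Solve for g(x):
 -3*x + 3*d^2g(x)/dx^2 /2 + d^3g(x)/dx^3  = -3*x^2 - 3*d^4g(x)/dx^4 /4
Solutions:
 g(x) = C1 + C2*x - x^4/6 + 7*x^3/9 - 5*x^2/9 + (C3*sin(sqrt(14)*x/3) + C4*cos(sqrt(14)*x/3))*exp(-2*x/3)


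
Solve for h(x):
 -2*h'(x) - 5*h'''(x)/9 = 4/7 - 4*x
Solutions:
 h(x) = C1 + C2*sin(3*sqrt(10)*x/5) + C3*cos(3*sqrt(10)*x/5) + x^2 - 2*x/7


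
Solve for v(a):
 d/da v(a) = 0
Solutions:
 v(a) = C1


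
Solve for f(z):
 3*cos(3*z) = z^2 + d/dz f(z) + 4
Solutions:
 f(z) = C1 - z^3/3 - 4*z + sin(3*z)


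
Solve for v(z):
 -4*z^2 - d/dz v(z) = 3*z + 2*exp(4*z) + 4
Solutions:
 v(z) = C1 - 4*z^3/3 - 3*z^2/2 - 4*z - exp(4*z)/2


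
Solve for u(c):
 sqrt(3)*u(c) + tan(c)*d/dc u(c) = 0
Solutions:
 u(c) = C1/sin(c)^(sqrt(3))


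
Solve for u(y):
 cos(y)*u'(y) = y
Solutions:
 u(y) = C1 + Integral(y/cos(y), y)


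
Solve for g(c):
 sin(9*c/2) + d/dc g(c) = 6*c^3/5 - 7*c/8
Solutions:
 g(c) = C1 + 3*c^4/10 - 7*c^2/16 + 2*cos(9*c/2)/9


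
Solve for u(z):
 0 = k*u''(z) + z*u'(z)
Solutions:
 u(z) = C1 + C2*sqrt(k)*erf(sqrt(2)*z*sqrt(1/k)/2)


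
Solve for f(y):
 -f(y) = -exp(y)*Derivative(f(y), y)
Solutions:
 f(y) = C1*exp(-exp(-y))


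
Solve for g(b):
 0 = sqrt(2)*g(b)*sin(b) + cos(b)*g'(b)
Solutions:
 g(b) = C1*cos(b)^(sqrt(2))


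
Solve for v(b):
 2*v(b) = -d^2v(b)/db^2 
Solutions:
 v(b) = C1*sin(sqrt(2)*b) + C2*cos(sqrt(2)*b)


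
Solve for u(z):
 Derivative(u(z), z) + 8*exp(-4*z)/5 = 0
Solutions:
 u(z) = C1 + 2*exp(-4*z)/5


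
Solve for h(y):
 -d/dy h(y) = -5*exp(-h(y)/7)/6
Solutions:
 h(y) = 7*log(C1 + 5*y/42)


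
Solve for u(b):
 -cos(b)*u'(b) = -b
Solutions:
 u(b) = C1 + Integral(b/cos(b), b)


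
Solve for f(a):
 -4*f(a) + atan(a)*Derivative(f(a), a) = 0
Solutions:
 f(a) = C1*exp(4*Integral(1/atan(a), a))


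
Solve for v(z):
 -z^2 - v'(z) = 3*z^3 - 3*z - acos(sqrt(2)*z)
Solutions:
 v(z) = C1 - 3*z^4/4 - z^3/3 + 3*z^2/2 + z*acos(sqrt(2)*z) - sqrt(2)*sqrt(1 - 2*z^2)/2


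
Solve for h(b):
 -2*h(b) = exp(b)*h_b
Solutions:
 h(b) = C1*exp(2*exp(-b))


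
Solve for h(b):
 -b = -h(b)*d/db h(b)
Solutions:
 h(b) = -sqrt(C1 + b^2)
 h(b) = sqrt(C1 + b^2)


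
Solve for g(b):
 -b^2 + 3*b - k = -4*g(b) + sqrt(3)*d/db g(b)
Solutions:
 g(b) = C1*exp(4*sqrt(3)*b/3) + b^2/4 - 3*b/4 + sqrt(3)*b/8 + k/4 - 3*sqrt(3)/16 + 3/32


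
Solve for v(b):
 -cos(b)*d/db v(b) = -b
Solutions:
 v(b) = C1 + Integral(b/cos(b), b)


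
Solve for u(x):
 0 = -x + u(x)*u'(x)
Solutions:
 u(x) = -sqrt(C1 + x^2)
 u(x) = sqrt(C1 + x^2)


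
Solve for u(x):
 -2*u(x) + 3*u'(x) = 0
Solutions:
 u(x) = C1*exp(2*x/3)


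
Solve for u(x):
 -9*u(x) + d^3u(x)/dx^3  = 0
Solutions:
 u(x) = C3*exp(3^(2/3)*x) + (C1*sin(3*3^(1/6)*x/2) + C2*cos(3*3^(1/6)*x/2))*exp(-3^(2/3)*x/2)


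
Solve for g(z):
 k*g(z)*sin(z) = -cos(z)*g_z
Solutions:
 g(z) = C1*exp(k*log(cos(z)))


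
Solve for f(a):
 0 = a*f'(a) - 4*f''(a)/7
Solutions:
 f(a) = C1 + C2*erfi(sqrt(14)*a/4)


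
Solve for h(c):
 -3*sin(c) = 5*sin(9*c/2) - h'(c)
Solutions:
 h(c) = C1 - 3*cos(c) - 10*cos(9*c/2)/9


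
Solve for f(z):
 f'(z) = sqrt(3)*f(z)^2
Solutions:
 f(z) = -1/(C1 + sqrt(3)*z)
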